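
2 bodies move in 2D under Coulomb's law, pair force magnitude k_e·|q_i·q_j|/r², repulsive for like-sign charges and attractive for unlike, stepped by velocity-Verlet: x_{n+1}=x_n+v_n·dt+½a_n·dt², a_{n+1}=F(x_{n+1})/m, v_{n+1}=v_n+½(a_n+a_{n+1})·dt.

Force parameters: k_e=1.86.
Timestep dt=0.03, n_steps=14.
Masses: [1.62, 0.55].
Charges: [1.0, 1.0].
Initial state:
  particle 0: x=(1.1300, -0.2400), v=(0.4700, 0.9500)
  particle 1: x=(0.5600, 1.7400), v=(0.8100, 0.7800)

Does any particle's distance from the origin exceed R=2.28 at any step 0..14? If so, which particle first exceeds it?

yes, particle 1

step 0: x0=(1.1300, -0.2400) x1=(0.5600, 1.7400)
step 1: x0=(1.1441, -0.2116) x1=(0.5842, 1.7637)
step 2: x0=(1.1583, -0.1835) x1=(0.6082, 1.7882)
step 3: x0=(1.1726, -0.1556) x1=(0.6320, 1.8133)
step 4: x0=(1.1869, -0.1279) x1=(0.6556, 1.8392)
step 5: x0=(1.2013, -0.1005) x1=(0.6791, 1.8657)
step 6: x0=(1.2158, -0.0733) x1=(0.7023, 1.8930)
step 7: x0=(1.2303, -0.0463) x1=(0.7253, 1.9210)
step 8: x0=(1.2449, -0.0196) x1=(0.7482, 1.9496)
step 9: x0=(1.2596, 0.0068) x1=(0.7709, 1.9790)
step 10: x0=(1.2743, 0.0331) x1=(0.7934, 2.0092)
step 11: x0=(1.2890, 0.0590) x1=(0.8157, 2.0400)
step 12: x0=(1.3039, 0.0848) x1=(0.8379, 2.0715)
step 13: x0=(1.3187, 0.1103) x1=(0.8599, 2.1038)
step 14: x0=(1.3337, 0.1355) x1=(0.8817, 2.1368)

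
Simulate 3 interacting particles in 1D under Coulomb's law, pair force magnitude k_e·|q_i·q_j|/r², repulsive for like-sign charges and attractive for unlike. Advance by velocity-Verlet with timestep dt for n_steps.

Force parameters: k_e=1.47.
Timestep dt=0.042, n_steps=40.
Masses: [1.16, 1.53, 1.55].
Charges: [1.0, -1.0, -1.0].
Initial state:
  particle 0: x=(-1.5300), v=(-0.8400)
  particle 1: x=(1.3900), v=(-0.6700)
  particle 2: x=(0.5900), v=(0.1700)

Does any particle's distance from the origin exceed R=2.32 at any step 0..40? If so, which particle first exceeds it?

yes, particle 0

step 0: x0=(-1.5300) x1=(1.3900) x2=(0.5900)
step 1: x0=(-1.5649) x1=(1.3631) x2=(0.5956)
step 2: x0=(-1.5991) x1=(1.3388) x2=(0.5981)
step 3: x0=(-1.6325) x1=(1.3175) x2=(0.5971)
step 4: x0=(-1.6652) x1=(1.2992) x2=(0.5926)
step 5: x0=(-1.6973) x1=(1.2842) x2=(0.5845)
step 6: x0=(-1.7286) x1=(1.2724) x2=(0.5725)
step 7: x0=(-1.7593) x1=(1.2638) x2=(0.5569)
step 8: x0=(-1.7893) x1=(1.2585) x2=(0.5376)
step 9: x0=(-1.8187) x1=(1.2563) x2=(0.5147)
step 10: x0=(-1.8474) x1=(1.2569) x2=(0.4885)
step 11: x0=(-1.8755) x1=(1.2603) x2=(0.4592)
step 12: x0=(-1.9030) x1=(1.2661) x2=(0.4269)
step 13: x0=(-1.9298) x1=(1.2742) x2=(0.3920)
step 14: x0=(-1.9560) x1=(1.2842) x2=(0.3546)
step 15: x0=(-1.9815) x1=(1.2961) x2=(0.3150)
step 16: x0=(-2.0064) x1=(1.3096) x2=(0.2733)
step 17: x0=(-2.0307) x1=(1.3245) x2=(0.2297)
step 18: x0=(-2.0544) x1=(1.3407) x2=(0.1844)
step 19: x0=(-2.0774) x1=(1.3579) x2=(0.1375)
step 20: x0=(-2.0997) x1=(1.3762) x2=(0.0892)
step 21: x0=(-2.1214) x1=(1.3954) x2=(0.0395)
step 22: x0=(-2.1425) x1=(1.4153) x2=(-0.0115)
step 23: x0=(-2.1629) x1=(1.4360) x2=(-0.0637)
step 24: x0=(-2.1826) x1=(1.4572) x2=(-0.1170)
step 25: x0=(-2.2016) x1=(1.4791) x2=(-0.1713)
step 26: x0=(-2.2199) x1=(1.5014) x2=(-0.2267)
step 27: x0=(-2.2375) x1=(1.5242) x2=(-0.2830)
step 28: x0=(-2.2543) x1=(1.5473) x2=(-0.3403)
step 29: x0=(-2.2704) x1=(1.5708) x2=(-0.3986)
step 30: x0=(-2.2857) x1=(1.5947) x2=(-0.4577)
step 31: x0=(-2.3001) x1=(1.6188) x2=(-0.5178)
step 32: x0=(-2.3137) x1=(1.6432) x2=(-0.5787)
step 33: x0=(-2.3265) x1=(1.6678) x2=(-0.6405)
step 34: x0=(-2.3383) x1=(1.6927) x2=(-0.7032)
step 35: x0=(-2.3491) x1=(1.7177) x2=(-0.7669)
step 36: x0=(-2.3589) x1=(1.7429) x2=(-0.8315)
step 37: x0=(-2.3676) x1=(1.7683) x2=(-0.8970)
step 38: x0=(-2.3751) x1=(1.7938) x2=(-0.9636)
step 39: x0=(-2.3814) x1=(1.8194) x2=(-1.0312)
step 40: x0=(-2.3864) x1=(1.8452) x2=(-1.1000)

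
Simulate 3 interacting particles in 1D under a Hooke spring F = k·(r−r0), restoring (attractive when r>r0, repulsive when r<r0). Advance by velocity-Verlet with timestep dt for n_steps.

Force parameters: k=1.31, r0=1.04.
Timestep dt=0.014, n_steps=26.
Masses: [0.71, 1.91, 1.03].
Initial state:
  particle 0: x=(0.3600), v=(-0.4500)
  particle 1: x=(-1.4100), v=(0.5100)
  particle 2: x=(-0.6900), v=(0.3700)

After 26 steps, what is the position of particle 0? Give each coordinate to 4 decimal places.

(0.1359)

step 0: x0=(0.3600) x1=(-1.4100) x2=(-0.6900)
step 1: x0=(0.3536) x1=(-1.4028) x2=(-0.6848)
step 2: x0=(0.3469) x1=(-1.3956) x2=(-0.6795)
step 3: x0=(0.3399) x1=(-1.3883) x2=(-0.6741)
step 4: x0=(0.3328) x1=(-1.3810) x2=(-0.6686)
step 5: x0=(0.3253) x1=(-1.3737) x2=(-0.6631)
step 6: x0=(0.3177) x1=(-1.3662) x2=(-0.6575)
step 7: x0=(0.3099) x1=(-1.3588) x2=(-0.6519)
step 8: x0=(0.3018) x1=(-1.3513) x2=(-0.6461)
step 9: x0=(0.2936) x1=(-1.3438) x2=(-0.6404)
step 10: x0=(0.2852) x1=(-1.3362) x2=(-0.6345)
step 11: x0=(0.2766) x1=(-1.3286) x2=(-0.6286)
step 12: x0=(0.2679) x1=(-1.3210) x2=(-0.6227)
step 13: x0=(0.2590) x1=(-1.3133) x2=(-0.6167)
step 14: x0=(0.2500) x1=(-1.3056) x2=(-0.6106)
step 15: x0=(0.2409) x1=(-1.2979) x2=(-0.6046)
step 16: x0=(0.2317) x1=(-1.2902) x2=(-0.5984)
step 17: x0=(0.2223) x1=(-1.2825) x2=(-0.5923)
step 18: x0=(0.2129) x1=(-1.2747) x2=(-0.5861)
step 19: x0=(0.2034) x1=(-1.2669) x2=(-0.5799)
step 20: x0=(0.1938) x1=(-1.2592) x2=(-0.5736)
step 21: x0=(0.1842) x1=(-1.2514) x2=(-0.5674)
step 22: x0=(0.1746) x1=(-1.2436) x2=(-0.5611)
step 23: x0=(0.1649) x1=(-1.2358) x2=(-0.5548)
step 24: x0=(0.1552) x1=(-1.2280) x2=(-0.5485)
step 25: x0=(0.1455) x1=(-1.2202) x2=(-0.5422)
step 26: x0=(0.1359) x1=(-1.2124) x2=(-0.5359)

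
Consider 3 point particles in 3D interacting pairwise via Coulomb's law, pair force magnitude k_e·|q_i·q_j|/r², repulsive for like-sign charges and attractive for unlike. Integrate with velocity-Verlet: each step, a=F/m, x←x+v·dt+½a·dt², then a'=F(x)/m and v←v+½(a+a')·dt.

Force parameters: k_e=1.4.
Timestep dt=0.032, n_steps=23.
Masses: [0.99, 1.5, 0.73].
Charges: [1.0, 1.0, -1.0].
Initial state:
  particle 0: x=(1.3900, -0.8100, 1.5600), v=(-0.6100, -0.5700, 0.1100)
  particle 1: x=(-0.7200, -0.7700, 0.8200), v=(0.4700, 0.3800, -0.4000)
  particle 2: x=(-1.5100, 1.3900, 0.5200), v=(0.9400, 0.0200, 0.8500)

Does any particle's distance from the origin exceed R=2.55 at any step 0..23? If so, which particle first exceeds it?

no

step 0: x0=(1.3900, -0.8100, 1.5600) x1=(-0.7200, -0.7700, 0.8200) x2=(-1.5100, 1.3900, 0.5200)
step 1: x0=(1.3706, -0.8282, 1.5636) x1=(-0.7051, -0.7578, 0.8072) x2=(-1.4798, 1.3904, 0.5472)
step 2: x0=(1.3514, -0.8464, 1.5672) x1=(-0.6904, -0.7453, 0.7942) x2=(-1.4494, 1.3904, 0.5746)
step 3: x0=(1.3323, -0.8645, 1.5709) x1=(-0.6760, -0.7327, 0.7812) x2=(-1.4187, 1.3900, 0.6020)
step 4: x0=(1.3135, -0.8826, 1.5747) x1=(-0.6618, -0.7199, 0.7681) x2=(-1.3878, 1.3891, 0.6294)
step 5: x0=(1.2949, -0.9006, 1.5786) x1=(-0.6479, -0.7070, 0.7549) x2=(-1.3567, 1.3877, 0.6570)
step 6: x0=(1.2765, -0.9186, 1.5825) x1=(-0.6342, -0.6938, 0.7416) x2=(-1.3253, 1.3859, 0.6845)
step 7: x0=(1.2584, -0.9365, 1.5866) x1=(-0.6208, -0.6804, 0.7282) x2=(-1.2937, 1.3836, 0.7122)
step 8: x0=(1.2404, -0.9544, 1.5908) x1=(-0.6077, -0.6667, 0.7148) x2=(-1.2619, 1.3808, 0.7398)
step 9: x0=(1.2227, -0.9723, 1.5951) x1=(-0.5948, -0.6529, 0.7012) x2=(-1.2298, 1.3775, 0.7676)
step 10: x0=(1.2052, -0.9902, 1.5996) x1=(-0.5822, -0.6388, 0.6875) x2=(-1.1975, 1.3736, 0.7953)
step 11: x0=(1.1879, -1.0080, 1.6041) x1=(-0.5698, -0.6245, 0.6738) x2=(-1.1649, 1.3693, 0.8230)
step 12: x0=(1.1709, -1.0258, 1.6088) x1=(-0.5578, -0.6099, 0.6599) x2=(-1.1321, 1.3643, 0.8508)
step 13: x0=(1.1540, -1.0436, 1.6137) x1=(-0.5459, -0.5950, 0.6460) x2=(-1.0990, 1.3588, 0.8785)
step 14: x0=(1.1374, -1.0614, 1.6186) x1=(-0.5344, -0.5799, 0.6320) x2=(-1.0657, 1.3528, 0.9063)
step 15: x0=(1.1210, -1.0792, 1.6238) x1=(-0.5231, -0.5645, 0.6179) x2=(-1.0322, 1.3462, 0.9340)
step 16: x0=(1.1048, -1.0970, 1.6290) x1=(-0.5121, -0.5488, 0.6037) x2=(-0.9984, 1.3389, 0.9616)
step 17: x0=(1.0889, -1.1148, 1.6345) x1=(-0.5013, -0.5328, 0.5894) x2=(-0.9643, 1.3311, 0.9892)
step 18: x0=(1.0731, -1.1325, 1.6401) x1=(-0.4907, -0.5165, 0.5751) x2=(-0.9301, 1.3226, 1.0168)
step 19: x0=(1.0575, -1.1503, 1.6459) x1=(-0.4805, -0.4999, 0.5606) x2=(-0.8956, 1.3135, 1.0442)
step 20: x0=(1.0422, -1.1682, 1.6518) x1=(-0.4704, -0.4830, 0.5461) x2=(-0.8609, 1.3037, 1.0716)
step 21: x0=(1.0270, -1.1860, 1.6580) x1=(-0.4606, -0.4657, 0.5316) x2=(-0.8259, 1.2933, 1.0989)
step 22: x0=(1.0120, -1.2038, 1.6643) x1=(-0.4510, -0.4481, 0.5170) x2=(-0.7907, 1.2822, 1.1260)
step 23: x0=(0.9972, -1.2217, 1.6708) x1=(-0.4417, -0.4302, 0.5024) x2=(-0.7553, 1.2705, 1.1529)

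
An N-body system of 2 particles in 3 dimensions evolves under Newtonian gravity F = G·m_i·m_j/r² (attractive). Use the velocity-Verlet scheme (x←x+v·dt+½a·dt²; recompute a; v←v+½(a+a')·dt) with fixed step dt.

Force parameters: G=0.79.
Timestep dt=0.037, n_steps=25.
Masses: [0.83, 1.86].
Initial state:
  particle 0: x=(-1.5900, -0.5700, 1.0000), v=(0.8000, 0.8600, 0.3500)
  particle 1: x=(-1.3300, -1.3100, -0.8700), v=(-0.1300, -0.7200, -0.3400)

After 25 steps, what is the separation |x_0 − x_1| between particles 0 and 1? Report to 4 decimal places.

step 0: x0=(-1.5900, -0.5700, 1.0000) x1=(-1.3300, -1.3100, -0.8700)
step 1: x0=(-1.5604, -0.5383, 1.0127) x1=(-1.3348, -1.3366, -0.8825)
step 2: x0=(-1.5307, -0.5067, 1.0250) x1=(-1.3397, -1.3631, -0.8948)
step 3: x0=(-1.5010, -0.4754, 1.0369) x1=(-1.3445, -1.3896, -0.9069)
step 4: x0=(-1.4712, -0.4442, 1.0484) x1=(-1.3494, -1.4159, -0.9188)
step 5: x0=(-1.4414, -0.4132, 1.0595) x1=(-1.3543, -1.4422, -0.9306)
step 6: x0=(-1.4116, -0.3824, 1.0703) x1=(-1.3592, -1.4684, -0.9422)
step 7: x0=(-1.3818, -0.3517, 1.0807) x1=(-1.3641, -1.4945, -0.9536)
step 8: x0=(-1.3520, -0.3213, 1.0908) x1=(-1.3690, -1.5205, -0.9649)
step 9: x0=(-1.3222, -0.2910, 1.1006) x1=(-1.3739, -1.5465, -0.9761)
step 10: x0=(-1.2924, -0.2609, 1.1101) x1=(-1.3788, -1.5723, -0.9871)
step 11: x0=(-1.2626, -0.2310, 1.1193) x1=(-1.3837, -1.5981, -0.9981)
step 12: x0=(-1.2329, -0.2012, 1.1283) x1=(-1.3886, -1.6238, -1.0089)
step 13: x0=(-1.2031, -0.1717, 1.1370) x1=(-1.3935, -1.6495, -1.0196)
step 14: x0=(-1.1734, -0.1422, 1.1455) x1=(-1.3983, -1.6751, -1.0301)
step 15: x0=(-1.1437, -0.1130, 1.1537) x1=(-1.4032, -1.7005, -1.0406)
step 16: x0=(-1.1140, -0.0839, 1.1617) x1=(-1.4080, -1.7260, -1.0510)
step 17: x0=(-1.0844, -0.0549, 1.1695) x1=(-1.4129, -1.7513, -1.0613)
step 18: x0=(-1.0547, -0.0262, 1.1771) x1=(-1.4177, -1.7766, -1.0715)
step 19: x0=(-1.0251, 0.0025, 1.1846) x1=(-1.4225, -1.8018, -1.0816)
step 20: x0=(-0.9956, 0.0310, 1.1918) x1=(-1.4273, -1.8270, -1.0916)
step 21: x0=(-0.9661, 0.0593, 1.1989) x1=(-1.4321, -1.8521, -1.1016)
step 22: x0=(-0.9366, 0.0875, 1.2058) x1=(-1.4368, -1.8771, -1.1114)
step 23: x0=(-0.9071, 0.1156, 1.2125) x1=(-1.4416, -1.9021, -1.1213)
step 24: x0=(-0.8777, 0.1436, 1.2191) x1=(-1.4463, -1.9270, -1.1310)
step 25: x0=(-0.8483, 0.1714, 1.2255) x1=(-1.4510, -1.9519, -1.1407)

3.2358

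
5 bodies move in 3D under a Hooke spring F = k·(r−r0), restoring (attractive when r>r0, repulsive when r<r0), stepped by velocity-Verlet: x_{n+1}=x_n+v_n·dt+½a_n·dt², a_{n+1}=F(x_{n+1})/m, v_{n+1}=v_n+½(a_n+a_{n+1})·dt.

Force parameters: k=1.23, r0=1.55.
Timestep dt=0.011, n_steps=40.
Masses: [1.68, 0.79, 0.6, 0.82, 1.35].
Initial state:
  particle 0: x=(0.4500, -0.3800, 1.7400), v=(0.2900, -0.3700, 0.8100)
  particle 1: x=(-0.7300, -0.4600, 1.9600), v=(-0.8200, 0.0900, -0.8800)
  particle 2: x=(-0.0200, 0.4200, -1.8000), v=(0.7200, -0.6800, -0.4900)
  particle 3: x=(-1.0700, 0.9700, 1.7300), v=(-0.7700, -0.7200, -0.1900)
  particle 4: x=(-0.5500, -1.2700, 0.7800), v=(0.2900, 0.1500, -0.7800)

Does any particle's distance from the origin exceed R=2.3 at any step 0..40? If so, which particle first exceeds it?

no

step 0: x0=(0.4500, -0.3800, 1.7400) x1=(-0.7300, -0.4600, 1.9600) x2=(-0.0200, 0.4200, -1.8000) x3=(-1.0700, 0.9700, 1.7300) x4=(-0.5500, -1.2700, 0.7800)
step 1: x0=(0.4532, -0.3840, 1.7488) x1=(-0.7390, -0.4590, 1.9501) x2=(-0.0122, 0.4123, -1.8044) x3=(-1.0784, 0.9620, 1.7277) x4=(-0.5468, -1.2683, 0.7714)
step 2: x0=(0.4563, -0.3880, 1.7574) x1=(-0.7480, -0.4578, 1.9398) x2=(-0.0047, 0.4043, -1.8070) x3=(-1.0865, 0.9536, 1.7249) x4=(-0.5436, -1.2663, 0.7626)
step 3: x0=(0.4594, -0.3919, 1.7659) x1=(-0.7570, -0.4566, 1.9292) x2=(0.0026, 0.3959, -1.8076) x3=(-1.0945, 0.9451, 1.7217) x4=(-0.5404, -1.2642, 0.7538)
step 4: x0=(0.4625, -0.3958, 1.7741) x1=(-0.7659, -0.4553, 1.9181) x2=(0.0096, 0.3871, -1.8063) x3=(-1.1022, 0.9363, 1.7181) x4=(-0.5371, -1.2619, 0.7448)
step 5: x0=(0.4655, -0.3995, 1.7821) x1=(-0.7748, -0.4539, 1.9066) x2=(0.0163, 0.3779, -1.8031) x3=(-1.1097, 0.9272, 1.7140) x4=(-0.5338, -1.2594, 0.7358)
step 6: x0=(0.4685, -0.4032, 1.7900) x1=(-0.7837, -0.4524, 1.8948) x2=(0.0227, 0.3684, -1.7981) x3=(-1.1169, 0.9179, 1.7095) x4=(-0.5306, -1.2568, 0.7266)
step 7: x0=(0.4715, -0.4069, 1.7976) x1=(-0.7925, -0.4509, 1.8825) x2=(0.0288, 0.3586, -1.7911) x3=(-1.1240, 0.9084, 1.7046) x4=(-0.5273, -1.2540, 0.7174)
step 8: x0=(0.4744, -0.4105, 1.8051) x1=(-0.8013, -0.4492, 1.8699) x2=(0.0347, 0.3484, -1.7823) x3=(-1.1308, 0.8986, 1.6992) x4=(-0.5239, -1.2509, 0.7081)
step 9: x0=(0.4773, -0.4140, 1.8123) x1=(-0.8101, -0.4475, 1.8568) x2=(0.0402, 0.3378, -1.7716) x3=(-1.1374, 0.8886, 1.6934) x4=(-0.5206, -1.2478, 0.6986)
step 10: x0=(0.4801, -0.4174, 1.8194) x1=(-0.8188, -0.4458, 1.8434) x2=(0.0454, 0.3270, -1.7591) x3=(-1.1437, 0.8783, 1.6871) x4=(-0.5173, -1.2444, 0.6891)
step 11: x0=(0.4829, -0.4208, 1.8262) x1=(-0.8274, -0.4439, 1.8296) x2=(0.0504, 0.3158, -1.7448) x3=(-1.1499, 0.8678, 1.6805) x4=(-0.5139, -1.2409, 0.6795)
step 12: x0=(0.4856, -0.4242, 1.8329) x1=(-0.8360, -0.4420, 1.8154) x2=(0.0550, 0.3042, -1.7286) x3=(-1.1557, 0.8571, 1.6734) x4=(-0.5105, -1.2372, 0.6698)
step 13: x0=(0.4883, -0.4275, 1.8394) x1=(-0.8445, -0.4401, 1.8009) x2=(0.0594, 0.2924, -1.7106) x3=(-1.1614, 0.8462, 1.6659) x4=(-0.5071, -1.2333, 0.6600)
step 14: x0=(0.4910, -0.4307, 1.8456) x1=(-0.8530, -0.4381, 1.7860) x2=(0.0634, 0.2803, -1.6909) x3=(-1.1668, 0.8351, 1.6579) x4=(-0.5037, -1.2293, 0.6502)
step 15: x0=(0.4936, -0.4338, 1.8517) x1=(-0.8614, -0.4360, 1.7707) x2=(0.0671, 0.2678, -1.6695) x3=(-1.1720, 0.8238, 1.6496) x4=(-0.5002, -1.2251, 0.6402)
step 16: x0=(0.4961, -0.4370, 1.8576) x1=(-0.8697, -0.4339, 1.7551) x2=(0.0705, 0.2551, -1.6463) x3=(-1.1769, 0.8122, 1.6409) x4=(-0.4968, -1.2208, 0.6303)
step 17: x0=(0.4986, -0.4400, 1.8633) x1=(-0.8780, -0.4318, 1.7392) x2=(0.0736, 0.2421, -1.6215) x3=(-1.1816, 0.8005, 1.6317) x4=(-0.4933, -1.2163, 0.6202)
step 18: x0=(0.5010, -0.4430, 1.8688) x1=(-0.8862, -0.4296, 1.7229) x2=(0.0764, 0.2289, -1.5950) x3=(-1.1861, 0.7886, 1.6222) x4=(-0.4898, -1.2117, 0.6101)
step 19: x0=(0.5034, -0.4460, 1.8741) x1=(-0.8943, -0.4274, 1.7063) x2=(0.0789, 0.2153, -1.5669) x3=(-1.1903, 0.7764, 1.6123) x4=(-0.4863, -1.2069, 0.5999)
step 20: x0=(0.5057, -0.4488, 1.8792) x1=(-0.9023, -0.4252, 1.6893) x2=(0.0811, 0.2016, -1.5372) x3=(-1.1943, 0.7641, 1.6021) x4=(-0.4827, -1.2020, 0.5896)
step 21: x0=(0.5079, -0.4517, 1.8841) x1=(-0.9103, -0.4229, 1.6721) x2=(0.0829, 0.1875, -1.5059) x3=(-1.1980, 0.7517, 1.5915) x4=(-0.4792, -1.1970, 0.5794)
step 22: x0=(0.5101, -0.4545, 1.8888) x1=(-0.9181, -0.4206, 1.6545) x2=(0.0845, 0.1733, -1.4731) x3=(-1.2015, 0.7390, 1.5805) x4=(-0.4756, -1.1918, 0.5690)
step 23: x0=(0.5122, -0.4572, 1.8934) x1=(-0.9259, -0.4184, 1.6367) x2=(0.0858, 0.1588, -1.4389) x3=(-1.2048, 0.7262, 1.5691) x4=(-0.4720, -1.1865, 0.5586)
step 24: x0=(0.5143, -0.4599, 1.8978) x1=(-0.9336, -0.4161, 1.6185) x2=(0.0867, 0.1442, -1.4032) x3=(-1.2078, 0.7133, 1.5575) x4=(-0.4684, -1.1810, 0.5482)
step 25: x0=(0.5162, -0.4626, 1.9019) x1=(-0.9412, -0.4138, 1.6001) x2=(0.0874, 0.1293, -1.3661) x3=(-1.2106, 0.7001, 1.5455) x4=(-0.4648, -1.1754, 0.5378)
step 26: x0=(0.5182, -0.4652, 1.9059) x1=(-0.9486, -0.4115, 1.5815) x2=(0.0878, 0.1142, -1.3277) x3=(-1.2132, 0.6869, 1.5331) x4=(-0.4611, -1.1698, 0.5273)
step 27: x0=(0.5200, -0.4677, 1.9098) x1=(-0.9560, -0.4092, 1.5626) x2=(0.0879, 0.0990, -1.2879) x3=(-1.2155, 0.6735, 1.5205) x4=(-0.4575, -1.1640, 0.5168)
step 28: x0=(0.5218, -0.4702, 1.9134) x1=(-0.9633, -0.4070, 1.5434) x2=(0.0877, 0.0836, -1.2469) x3=(-1.2176, 0.6599, 1.5076) x4=(-0.4538, -1.1581, 0.5063)
step 29: x0=(0.5235, -0.4727, 1.9169) x1=(-0.9705, -0.4048, 1.5240) x2=(0.0872, 0.0681, -1.2047) x3=(-1.2195, 0.6463, 1.4944) x4=(-0.4501, -1.1521, 0.4957)
step 30: x0=(0.5251, -0.4751, 1.9202) x1=(-0.9776, -0.4025, 1.5044) x2=(0.0865, 0.0524, -1.1613) x3=(-1.2212, 0.6325, 1.4809) x4=(-0.4464, -1.1460, 0.4852)
step 31: x0=(0.5266, -0.4775, 1.9233) x1=(-0.9846, -0.4004, 1.4846) x2=(0.0856, 0.0366, -1.1167) x3=(-1.2226, 0.6186, 1.4671) x4=(-0.4427, -1.1398, 0.4746)
step 32: x0=(0.5281, -0.4799, 1.9262) x1=(-0.9915, -0.3982, 1.4646) x2=(0.0843, 0.0206, -1.0711) x3=(-1.2239, 0.6046, 1.4531) x4=(-0.4389, -1.1335, 0.4641)
step 33: x0=(0.5295, -0.4822, 1.9290) x1=(-0.9982, -0.3961, 1.4444) x2=(0.0828, 0.0046, -1.0245) x3=(-1.2249, 0.5905, 1.4389) x4=(-0.4351, -1.1271, 0.4535)
step 34: x0=(0.5308, -0.4844, 1.9317) x1=(-1.0049, -0.3941, 1.4240) x2=(0.0811, -0.0115, -0.9769) x3=(-1.2257, 0.5763, 1.4244) x4=(-0.4314, -1.1207, 0.4430)
step 35: x0=(0.5321, -0.4867, 1.9341) x1=(-1.0115, -0.3921, 1.4035) x2=(0.0792, -0.0277, -0.9284) x3=(-1.2263, 0.5620, 1.4097) x4=(-0.4276, -1.1142, 0.4325)
step 36: x0=(0.5332, -0.4889, 1.9364) x1=(-1.0179, -0.3901, 1.3829) x2=(0.0771, -0.0440, -0.8790) x3=(-1.2267, 0.5477, 1.3948) x4=(-0.4238, -1.1076, 0.4220)
step 37: x0=(0.5343, -0.4911, 1.9386) x1=(-1.0243, -0.3882, 1.3621) x2=(0.0747, -0.0603, -0.8288) x3=(-1.2269, 0.5333, 1.3797) x4=(-0.4200, -1.1009, 0.4115)
step 38: x0=(0.5352, -0.4932, 1.9406) x1=(-1.0305, -0.3864, 1.3412) x2=(0.0722, -0.0767, -0.7778) x3=(-1.2269, 0.5188, 1.3644) x4=(-0.4161, -1.0942, 0.4010)
step 39: x0=(0.5361, -0.4953, 1.9424) x1=(-1.0367, -0.3847, 1.3201) x2=(0.0694, -0.0931, -0.7262) x3=(-1.2267, 0.5043, 1.3490) x4=(-0.4123, -1.0875, 0.3906)
step 40: x0=(0.5369, -0.4974, 1.9441) x1=(-1.0427, -0.3830, 1.2990) x2=(0.0665, -0.1095, -0.6738) x3=(-1.2263, 0.4897, 1.3334) x4=(-0.4084, -1.0807, 0.3803)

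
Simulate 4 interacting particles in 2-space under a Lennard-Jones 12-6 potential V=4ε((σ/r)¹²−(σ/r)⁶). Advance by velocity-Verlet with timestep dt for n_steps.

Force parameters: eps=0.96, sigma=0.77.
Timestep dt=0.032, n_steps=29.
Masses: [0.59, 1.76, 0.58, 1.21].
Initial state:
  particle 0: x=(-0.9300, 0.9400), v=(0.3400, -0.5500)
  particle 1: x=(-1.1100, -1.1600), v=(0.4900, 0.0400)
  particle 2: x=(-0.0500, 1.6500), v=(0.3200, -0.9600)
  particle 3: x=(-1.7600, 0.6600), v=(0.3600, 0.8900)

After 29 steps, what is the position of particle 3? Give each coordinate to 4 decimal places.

step 0: x0=(-0.9300, 0.9400) x1=(-1.1100, -1.1600) x2=(-0.0500, 1.6500) x3=(-1.7600, 0.6600)
step 1: x0=(-0.9188, 0.9230) x1=(-1.0943, -1.1587) x2=(-0.0409, 1.6184) x3=(-1.7481, 0.6886)
step 2: x0=(-0.9049, 0.9079) x1=(-1.0787, -1.1574) x2=(-0.0343, 1.5848) x3=(-1.7363, 0.7171)
step 3: x0=(-0.8864, 0.8952) x1=(-1.0630, -1.1560) x2=(-0.0303, 1.5492) x3=(-1.7255, 0.7454)
step 4: x0=(-0.8628, 0.8851) x1=(-1.0473, -1.1546) x2=(-0.0293, 1.5113) x3=(-1.7157, 0.7735)
step 5: x0=(-0.8352, 0.8775) x1=(-1.0317, -1.1531) x2=(-0.0319, 1.4707) x3=(-1.7061, 0.8015)
step 6: x0=(-0.8051, 0.8726) x1=(-1.0160, -1.1516) x2=(-0.0386, 1.4272) x3=(-1.6958, 0.8296)
step 7: x0=(-0.7740, 0.8706) x1=(-1.0004, -1.1501) x2=(-0.0497, 1.3805) x3=(-1.6839, 0.8578)
step 8: x0=(-0.7450, 0.8699) x1=(-0.9847, -1.1485) x2=(-0.0632, 1.3322) x3=(-1.6698, 0.8861)
step 9: x0=(-0.7298, 0.8632) x1=(-0.9691, -1.1469) x2=(-0.0678, 1.2900) x3=(-1.6532, 0.9142)
step 10: x0=(-0.7472, 0.8388) x1=(-0.9534, -1.1453) x2=(-0.0444, 1.2660) x3=(-1.6341, 0.9423)
step 11: x0=(-0.7776, 0.8088) x1=(-0.9378, -1.1436) x2=(-0.0114, 1.2480) x3=(-1.6134, 0.9702)
step 12: x0=(-0.8034, 0.7794) x1=(-0.9221, -1.1419) x2=(0.0192, 1.2286) x3=(-1.5937, 0.9984)
step 13: x0=(-0.8129, 0.7491) x1=(-0.9065, -1.1401) x2=(0.0450, 1.2067) x3=(-1.5796, 1.0281)
step 14: x0=(-0.8044, 0.7162) x1=(-0.8908, -1.1383) x2=(0.0660, 1.1824) x3=(-1.5720, 1.0603)
step 15: x0=(-0.7870, 0.6835) x1=(-0.8752, -1.1365) x2=(0.0822, 1.1556) x3=(-1.5665, 1.0934)
step 16: x0=(-0.7671, 0.6541) x1=(-0.8595, -1.1346) x2=(0.0936, 1.1263) x3=(-1.5599, 1.1260)
step 17: x0=(-0.7469, 0.6295) x1=(-0.8439, -1.1326) x2=(0.1003, 1.0946) x3=(-1.5512, 1.1575)
step 18: x0=(-0.7265, 0.6100) x1=(-0.8282, -1.1306) x2=(0.1022, 1.0603) x3=(-1.5403, 1.1875)
step 19: x0=(-0.7055, 0.5956) x1=(-0.8126, -1.1285) x2=(0.0992, 1.0235) x3=(-1.5273, 1.2161)
step 20: x0=(-0.6843, 0.5857) x1=(-0.7969, -1.1264) x2=(0.0920, 0.9847) x3=(-1.5125, 1.2435)
step 21: x0=(-0.6651, 0.5787) x1=(-0.7812, -1.1241) x2=(0.0834, 0.9453) x3=(-1.4960, 1.2696)
step 22: x0=(-0.6551, 0.5705) x1=(-0.7655, -1.1218) x2=(0.0812, 0.9092) x3=(-1.4780, 1.2945)
step 23: x0=(-0.6632, 0.5573) x1=(-0.7499, -1.1194) x2=(0.0944, 0.8804) x3=(-1.4587, 1.3183)
step 24: x0=(-0.6837, 0.5418) x1=(-0.7342, -1.1170) x2=(0.1175, 0.8560) x3=(-1.4381, 1.3410)
step 25: x0=(-0.7069, 0.5282) x1=(-0.7185, -1.1144) x2=(0.1410, 0.8318) x3=(-1.4163, 1.3625)
step 26: x0=(-0.7288, 0.5182) x1=(-0.7028, -1.1117) x2=(0.1605, 0.8064) x3=(-1.3933, 1.3827)
step 27: x0=(-0.7480, 0.5122) x1=(-0.6871, -1.1089) x2=(0.1749, 0.7795) x3=(-1.3692, 1.4015)
step 28: x0=(-0.7642, 0.5102) x1=(-0.6713, -1.1060) x2=(0.1840, 0.7511) x3=(-1.3440, 1.4189)
step 29: x0=(-0.7774, 0.5123) x1=(-0.6556, -1.1030) x2=(0.1879, 0.7215) x3=(-1.3177, 1.4348)

(-1.3177, 1.4348)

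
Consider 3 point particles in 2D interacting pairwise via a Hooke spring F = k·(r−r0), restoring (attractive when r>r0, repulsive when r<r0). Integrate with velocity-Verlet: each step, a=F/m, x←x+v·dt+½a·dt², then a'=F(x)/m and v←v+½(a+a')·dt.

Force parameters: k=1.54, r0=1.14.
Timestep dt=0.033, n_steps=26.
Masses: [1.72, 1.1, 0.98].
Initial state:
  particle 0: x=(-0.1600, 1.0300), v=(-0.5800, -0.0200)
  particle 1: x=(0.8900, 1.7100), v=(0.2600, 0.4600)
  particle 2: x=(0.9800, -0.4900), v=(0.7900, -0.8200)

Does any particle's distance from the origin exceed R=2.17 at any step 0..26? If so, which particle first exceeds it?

no

step 0: x0=(-0.1600, 1.0300) x1=(0.8900, 1.7100) x2=(0.9800, -0.4900)
step 1: x0=(-0.1789, 1.0291) x1=(0.8985, 1.7243) x2=(1.0056, -0.5156)
step 2: x0=(-0.1971, 1.0276) x1=(0.9070, 1.7369) x2=(1.0304, -0.5383)
step 3: x0=(-0.2148, 1.0256) x1=(0.9153, 1.7475) x2=(1.0541, -0.5578)
step 4: x0=(-0.2317, 1.0230) x1=(0.9235, 1.7562) x2=(1.0767, -0.5742)
step 5: x0=(-0.2478, 1.0198) x1=(0.9314, 1.7629) x2=(1.0982, -0.5873)
step 6: x0=(-0.2632, 1.0160) x1=(0.9392, 1.7676) x2=(1.1185, -0.5971)
step 7: x0=(-0.2777, 1.0116) x1=(0.9468, 1.7701) x2=(1.1376, -0.6035)
step 8: x0=(-0.2913, 1.0067) x1=(0.9541, 1.7705) x2=(1.1553, -0.6065)
step 9: x0=(-0.3040, 1.0012) x1=(0.9612, 1.7688) x2=(1.1717, -0.6061)
step 10: x0=(-0.3157, 0.9951) x1=(0.9680, 1.7649) x2=(1.1867, -0.6022)
step 11: x0=(-0.3263, 0.9884) x1=(0.9745, 1.7589) x2=(1.2003, -0.5949)
step 12: x0=(-0.3360, 0.9812) x1=(0.9807, 1.7507) x2=(1.2124, -0.5842)
step 13: x0=(-0.3446, 0.9734) x1=(0.9866, 1.7404) x2=(1.2230, -0.5702)
step 14: x0=(-0.3522, 0.9651) x1=(0.9922, 1.7280) x2=(1.2321, -0.5528)
step 15: x0=(-0.3586, 0.9563) x1=(0.9973, 1.7135) x2=(1.2397, -0.5323)
step 16: x0=(-0.3640, 0.9470) x1=(1.0021, 1.6970) x2=(1.2458, -0.5086)
step 17: x0=(-0.3682, 0.9372) x1=(1.0066, 1.6786) x2=(1.2504, -0.4820)
step 18: x0=(-0.3714, 0.9269) x1=(1.0106, 1.6584) x2=(1.2535, -0.4524)
step 19: x0=(-0.3734, 0.9163) x1=(1.0143, 1.6363) x2=(1.2551, -0.4200)
step 20: x0=(-0.3744, 0.9052) x1=(1.0175, 1.6125) x2=(1.2553, -0.3851)
step 21: x0=(-0.3742, 0.8937) x1=(1.0203, 1.5871) x2=(1.2540, -0.3476)
step 22: x0=(-0.3730, 0.8819) x1=(1.0227, 1.5602) x2=(1.2513, -0.3078)
step 23: x0=(-0.3708, 0.8697) x1=(1.0247, 1.5319) x2=(1.2472, -0.2659)
step 24: x0=(-0.3675, 0.8573) x1=(1.0263, 1.5023) x2=(1.2419, -0.2220)
step 25: x0=(-0.3633, 0.8445) x1=(1.0274, 1.4716) x2=(1.2352, -0.1764)
step 26: x0=(-0.3580, 0.8316) x1=(1.0280, 1.4398) x2=(1.2274, -0.1292)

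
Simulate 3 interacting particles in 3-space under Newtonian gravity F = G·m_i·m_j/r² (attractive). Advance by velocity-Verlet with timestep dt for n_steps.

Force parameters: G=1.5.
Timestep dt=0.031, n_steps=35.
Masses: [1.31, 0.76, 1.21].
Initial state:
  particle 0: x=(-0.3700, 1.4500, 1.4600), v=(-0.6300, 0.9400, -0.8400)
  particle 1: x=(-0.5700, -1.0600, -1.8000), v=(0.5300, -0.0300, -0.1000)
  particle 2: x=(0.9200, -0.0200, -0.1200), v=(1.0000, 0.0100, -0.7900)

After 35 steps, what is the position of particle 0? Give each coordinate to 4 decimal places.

step 0: x0=(-0.3700, 1.4500, 1.4600) x1=(-0.5700, -1.0600, -1.8000) x2=(0.9200, -0.0200, -0.1200)
step 1: x0=(-0.3895, 1.4790, 1.4338) x1=(-0.5535, -1.0608, -1.8030) x2=(0.9509, -0.0196, -0.1445)
step 2: x0=(-0.4088, 1.5079, 1.4075) x1=(-0.5368, -1.0615, -1.8056) x2=(0.9815, -0.0192, -0.1689)
step 3: x0=(-0.4280, 1.5365, 1.3809) x1=(-0.5199, -1.0619, -1.8080) x2=(1.0118, -0.0186, -0.1932)
step 4: x0=(-0.4470, 1.5650, 1.3541) x1=(-0.5028, -1.0622, -1.8102) x2=(1.0419, -0.0180, -0.2175)
step 5: x0=(-0.4659, 1.5933, 1.3272) x1=(-0.4856, -1.0623, -1.8120) x2=(1.0717, -0.0173, -0.2418)
step 6: x0=(-0.4847, 1.6214, 1.3000) x1=(-0.4682, -1.0621, -1.8136) x2=(1.1013, -0.0165, -0.2660)
step 7: x0=(-0.5034, 1.6493, 1.2727) x1=(-0.4506, -1.0618, -1.8149) x2=(1.1306, -0.0157, -0.2902)
step 8: x0=(-0.5219, 1.6770, 1.2452) x1=(-0.4327, -1.0613, -1.8159) x2=(1.1597, -0.0148, -0.3144)
step 9: x0=(-0.5403, 1.7046, 1.2175) x1=(-0.4147, -1.0606, -1.8167) x2=(1.1884, -0.0138, -0.3386)
step 10: x0=(-0.5586, 1.7320, 1.1897) x1=(-0.3965, -1.0596, -1.8172) x2=(1.2170, -0.0128, -0.3628)
step 11: x0=(-0.5767, 1.7593, 1.1617) x1=(-0.3782, -1.0585, -1.8175) x2=(1.2452, -0.0118, -0.3870)
step 12: x0=(-0.5947, 1.7863, 1.1336) x1=(-0.3596, -1.0571, -1.8175) x2=(1.2733, -0.0107, -0.4112)
step 13: x0=(-0.6126, 1.8133, 1.1053) x1=(-0.3408, -1.0556, -1.8172) x2=(1.3010, -0.0095, -0.4354)
step 14: x0=(-0.6304, 1.8400, 1.0769) x1=(-0.3218, -1.0538, -1.8166) x2=(1.3285, -0.0083, -0.4596)
step 15: x0=(-0.6481, 1.8666, 1.0483) x1=(-0.3026, -1.0518, -1.8159) x2=(1.3557, -0.0071, -0.4838)
step 16: x0=(-0.6656, 1.8931, 1.0196) x1=(-0.2832, -1.0496, -1.8148) x2=(1.3827, -0.0059, -0.5080)
step 17: x0=(-0.6830, 1.9194, 0.9908) x1=(-0.2636, -1.0472, -1.8135) x2=(1.4094, -0.0046, -0.5323)
step 18: x0=(-0.7004, 1.9456, 0.9619) x1=(-0.2437, -1.0445, -1.8120) x2=(1.4359, -0.0033, -0.5565)
step 19: x0=(-0.7175, 1.9716, 0.9328) x1=(-0.2237, -1.0417, -1.8102) x2=(1.4621, -0.0020, -0.5808)
step 20: x0=(-0.7346, 1.9975, 0.9037) x1=(-0.2034, -1.0386, -1.8082) x2=(1.4880, -0.0007, -0.6051)
step 21: x0=(-0.7516, 2.0232, 0.8744) x1=(-0.1829, -1.0353, -1.8059) x2=(1.5137, 0.0006, -0.6295)
step 22: x0=(-0.7685, 2.0488, 0.8450) x1=(-0.1622, -1.0317, -1.8034) x2=(1.5391, 0.0020, -0.6539)
step 23: x0=(-0.7852, 2.0743, 0.8155) x1=(-0.1413, -1.0279, -1.8006) x2=(1.5643, 0.0033, -0.6783)
step 24: x0=(-0.8018, 2.0996, 0.7859) x1=(-0.1201, -1.0239, -1.7977) x2=(1.5892, 0.0046, -0.7027)
step 25: x0=(-0.8184, 2.1248, 0.7562) x1=(-0.0987, -1.0197, -1.7944) x2=(1.6138, 0.0060, -0.7272)
step 26: x0=(-0.8348, 2.1498, 0.7264) x1=(-0.0771, -1.0152, -1.7910) x2=(1.6382, 0.0073, -0.7518)
step 27: x0=(-0.8511, 2.1748, 0.6965) x1=(-0.0552, -1.0104, -1.7873) x2=(1.6623, 0.0086, -0.7763)
step 28: x0=(-0.8674, 2.1996, 0.6665) x1=(-0.0331, -1.0055, -1.7834) x2=(1.6861, 0.0099, -0.8009)
step 29: x0=(-0.8835, 2.2242, 0.6364) x1=(-0.0107, -1.0002, -1.7793) x2=(1.7097, 0.0112, -0.8256)
step 30: x0=(-0.8995, 2.2488, 0.6062) x1=(0.0120, -0.9948, -1.7750) x2=(1.7330, 0.0125, -0.8503)
step 31: x0=(-0.9154, 2.2732, 0.5760) x1=(0.0348, -0.9890, -1.7704) x2=(1.7560, 0.0137, -0.8750)
step 32: x0=(-0.9312, 2.2975, 0.5456) x1=(0.0580, -0.9830, -1.7657) x2=(1.7788, 0.0149, -0.8998)
step 33: x0=(-0.9469, 2.3217, 0.5152) x1=(0.0814, -0.9768, -1.7607) x2=(1.8012, 0.0161, -0.9246)
step 34: x0=(-0.9625, 2.3457, 0.4847) x1=(0.1051, -0.9703, -1.7555) x2=(1.8234, 0.0172, -0.9495)
step 35: x0=(-0.9780, 2.3696, 0.4541) x1=(0.1291, -0.9635, -1.7501) x2=(1.8453, 0.0183, -0.9744)

(-0.9780, 2.3696, 0.4541)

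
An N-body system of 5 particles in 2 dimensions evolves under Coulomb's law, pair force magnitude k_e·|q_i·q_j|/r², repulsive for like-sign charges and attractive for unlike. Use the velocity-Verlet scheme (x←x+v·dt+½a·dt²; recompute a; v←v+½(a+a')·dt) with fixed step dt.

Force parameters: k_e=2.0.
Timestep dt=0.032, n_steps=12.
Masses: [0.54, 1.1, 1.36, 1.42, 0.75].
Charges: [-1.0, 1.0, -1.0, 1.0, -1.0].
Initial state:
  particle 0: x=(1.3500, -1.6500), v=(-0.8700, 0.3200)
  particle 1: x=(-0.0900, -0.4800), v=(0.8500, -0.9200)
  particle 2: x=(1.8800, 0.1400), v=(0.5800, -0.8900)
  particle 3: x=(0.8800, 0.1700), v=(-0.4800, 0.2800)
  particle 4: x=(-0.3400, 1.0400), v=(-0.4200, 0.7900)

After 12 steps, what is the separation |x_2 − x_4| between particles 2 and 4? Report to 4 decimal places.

2.8617

step 0: x0=(1.3500, -1.6500) x1=(-0.0900, -0.4800) x2=(1.8800, 0.1400) x3=(0.8800, 0.1700) x4=(-0.3400, 1.0400)
step 1: x0=(1.3215, -1.6396) x1=(-0.0630, -0.5095) x2=(1.8978, 0.1116) x3=(0.8656, 0.1792) x4=(-0.3531, 1.0646)
step 2: x0=(1.2918, -1.6287) x1=(-0.0364, -0.5394) x2=(1.9143, 0.0836) x3=(0.8530, 0.1890) x4=(-0.3657, 1.0878)
step 3: x0=(1.2605, -1.6174) x1=(-0.0101, -0.5698) x2=(1.9294, 0.0559) x3=(0.8421, 0.1993) x4=(-0.3776, 1.1097)
step 4: x0=(1.2277, -1.6055) x1=(0.0160, -0.6008) x2=(1.9434, 0.0286) x3=(0.8327, 0.2101) x4=(-0.3889, 1.1305)
step 5: x0=(1.1932, -1.5930) x1=(0.0419, -0.6326) x2=(1.9562, 0.0017) x3=(0.8249, 0.2215) x4=(-0.3996, 1.1501)
step 6: x0=(1.1569, -1.5798) x1=(0.0678, -0.6652) x2=(1.9680, -0.0248) x3=(0.8185, 0.2334) x4=(-0.4097, 1.1686)
step 7: x0=(1.1185, -1.5657) x1=(0.0939, -0.6989) x2=(1.9788, -0.0508) x3=(0.8133, 0.2459) x4=(-0.4191, 1.1861)
step 8: x0=(1.0779, -1.5505) x1=(0.1203, -0.7336) x2=(1.9887, -0.0763) x3=(0.8093, 0.2588) x4=(-0.4280, 1.2027)
step 9: x0=(1.0349, -1.5340) x1=(0.1472, -0.7695) x2=(1.9976, -0.1013) x3=(0.8064, 0.2723) x4=(-0.4361, 1.2183)
step 10: x0=(0.9890, -1.5161) x1=(0.1748, -0.8068) x2=(2.0057, -0.1259) x3=(0.8045, 0.2862) x4=(-0.4437, 1.2331)
step 11: x0=(0.9401, -1.4962) x1=(0.2033, -0.8456) x2=(2.0131, -0.1500) x3=(0.8035, 0.3005) x4=(-0.4507, 1.2470)
step 12: x0=(0.8874, -1.4739) x1=(0.2332, -0.8861) x2=(2.0197, -0.1736) x3=(0.8032, 0.3152) x4=(-0.4570, 1.2601)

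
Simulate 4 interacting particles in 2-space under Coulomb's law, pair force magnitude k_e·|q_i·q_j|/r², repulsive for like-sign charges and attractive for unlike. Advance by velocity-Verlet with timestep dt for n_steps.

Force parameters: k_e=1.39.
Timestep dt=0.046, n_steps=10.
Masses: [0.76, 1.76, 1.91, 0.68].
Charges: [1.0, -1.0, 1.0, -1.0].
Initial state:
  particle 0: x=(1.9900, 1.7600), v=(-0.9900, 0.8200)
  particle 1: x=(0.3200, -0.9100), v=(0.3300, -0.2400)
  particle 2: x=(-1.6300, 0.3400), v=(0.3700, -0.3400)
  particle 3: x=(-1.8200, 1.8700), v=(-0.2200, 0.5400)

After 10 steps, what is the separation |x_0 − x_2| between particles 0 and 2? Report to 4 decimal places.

step 0: x0=(1.9900, 1.7600) x1=(0.3200, -0.9100) x2=(-1.6300, 0.3400) x3=(-1.8200, 1.8700)
step 1: x0=(1.9443, 1.7976) x1=(0.3351, -0.9209) x2=(-1.6129, 0.3246) x3=(-1.8300, 1.8941)
step 2: x0=(1.8985, 1.8350) x1=(0.3502, -0.9317) x2=(-1.5958, 0.3096) x3=(-1.8396, 1.9167)
step 3: x0=(1.8524, 1.8721) x1=(0.3651, -0.9422) x2=(-1.5787, 0.2950) x3=(-1.8489, 1.9380)
step 4: x0=(1.8060, 1.9091) x1=(0.3799, -0.9525) x2=(-1.5614, 0.2807) x3=(-1.8578, 1.9580)
step 5: x0=(1.7595, 1.9458) x1=(0.3946, -0.9626) x2=(-1.5441, 0.2667) x3=(-1.8663, 1.9767)
step 6: x0=(1.7128, 1.9823) x1=(0.4092, -0.9724) x2=(-1.5268, 0.2531) x3=(-1.8745, 1.9943)
step 7: x0=(1.6658, 2.0186) x1=(0.4237, -0.9821) x2=(-1.5094, 0.2397) x3=(-1.8822, 2.0108)
step 8: x0=(1.6187, 2.0547) x1=(0.4380, -0.9915) x2=(-1.4920, 0.2265) x3=(-1.8895, 2.0263)
step 9: x0=(1.5714, 2.0906) x1=(0.4521, -1.0007) x2=(-1.4745, 0.2136) x3=(-1.8963, 2.0407)
step 10: x0=(1.5239, 2.1264) x1=(0.4661, -1.0097) x2=(-1.4569, 0.2009) x3=(-1.9027, 2.0542)

3.5487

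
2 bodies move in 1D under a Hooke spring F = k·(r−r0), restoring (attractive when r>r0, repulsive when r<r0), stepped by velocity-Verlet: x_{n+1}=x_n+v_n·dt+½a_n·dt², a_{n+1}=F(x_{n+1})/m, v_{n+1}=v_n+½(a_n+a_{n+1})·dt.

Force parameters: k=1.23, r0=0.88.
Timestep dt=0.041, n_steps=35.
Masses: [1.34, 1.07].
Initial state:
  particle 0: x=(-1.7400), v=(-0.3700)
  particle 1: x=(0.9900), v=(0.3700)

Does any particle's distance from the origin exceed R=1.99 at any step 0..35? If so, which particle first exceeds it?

step 0: x0=(-1.7400) x1=(0.9900)
step 1: x0=(-1.7537) x1=(1.0034)
step 2: x0=(-1.7646) x1=(1.0131)
step 3: x0=(-1.7725) x1=(1.0192)
step 4: x0=(-1.7775) x1=(1.0216)
step 5: x0=(-1.7795) x1=(1.0203)
step 6: x0=(-1.7785) x1=(1.0153)
step 7: x0=(-1.7746) x1=(1.0066)
step 8: x0=(-1.7678) x1=(0.9942)
step 9: x0=(-1.7580) x1=(0.9781)
step 10: x0=(-1.7454) x1=(0.9585)
step 11: x0=(-1.7300) x1=(0.9354)
step 12: x0=(-1.7118) x1=(0.9088)
step 13: x0=(-1.6910) x1=(0.8788)
step 14: x0=(-1.6675) x1=(0.8456)
step 15: x0=(-1.6415) x1=(0.8092)
step 16: x0=(-1.6131) x1=(0.7698)
step 17: x0=(-1.5823) x1=(0.7275)
step 18: x0=(-1.5494) x1=(0.6824)
step 19: x0=(-1.5144) x1=(0.6347)
step 20: x0=(-1.4774) x1=(0.5846)
step 21: x0=(-1.4386) x1=(0.5321)
step 22: x0=(-1.3981) x1=(0.4776)
step 23: x0=(-1.3561) x1=(0.4211)
step 24: x0=(-1.3127) x1=(0.3629)
step 25: x0=(-1.2680) x1=(0.3032)
step 26: x0=(-1.2223) x1=(0.2421)
step 27: x0=(-1.1757) x1=(0.1799)
step 28: x0=(-1.1284) x1=(0.1168)
step 29: x0=(-1.0804) x1=(0.0530)
step 30: x0=(-1.0322) x1=(-0.0113)
step 31: x0=(-0.9836) x1=(-0.0759)
step 32: x0=(-0.9351) x1=(-0.1405)
step 33: x0=(-0.8867) x1=(-0.2050)
step 34: x0=(-0.8385) x1=(-0.2691)
step 35: x0=(-0.7909) x1=(-0.3326)

no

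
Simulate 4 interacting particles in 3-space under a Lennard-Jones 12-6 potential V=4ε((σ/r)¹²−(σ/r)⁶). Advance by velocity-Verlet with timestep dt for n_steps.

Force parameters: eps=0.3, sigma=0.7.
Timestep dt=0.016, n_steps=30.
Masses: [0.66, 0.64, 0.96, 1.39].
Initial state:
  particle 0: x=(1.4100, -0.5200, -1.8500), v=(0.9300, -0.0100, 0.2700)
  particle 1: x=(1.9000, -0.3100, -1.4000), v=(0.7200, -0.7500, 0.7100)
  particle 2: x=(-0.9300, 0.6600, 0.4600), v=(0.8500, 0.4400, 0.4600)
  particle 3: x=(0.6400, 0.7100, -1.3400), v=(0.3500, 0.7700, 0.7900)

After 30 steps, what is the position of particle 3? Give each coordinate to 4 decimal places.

(0.8096, 1.0774, -0.9613)

step 0: x0=(1.4100, -0.5200, -1.8500) x1=(1.9000, -0.3100, -1.4000) x2=(-0.9300, 0.6600, 0.4600) x3=(0.6400, 0.7100, -1.3400)
step 1: x0=(1.4234, -0.5208, -1.8470) x1=(1.9131, -0.3213, -1.3872) x2=(-0.9164, 0.6670, 0.4674) x3=(0.6456, 0.7223, -1.3274)
step 2: x0=(1.4340, -0.5227, -1.8467) x1=(1.9289, -0.3315, -1.3718) x2=(-0.9028, 0.6741, 0.4747) x3=(0.6512, 0.7346, -1.3147)
step 3: x0=(1.4427, -0.5253, -1.8482) x1=(1.9468, -0.3409, -1.3544) x2=(-0.8892, 0.6811, 0.4821) x3=(0.6568, 0.7469, -1.3021)
step 4: x0=(1.4502, -0.5284, -1.8508) x1=(1.9659, -0.3498, -1.3359) x2=(-0.8756, 0.6882, 0.4894) x3=(0.6625, 0.7592, -1.2895)
step 5: x0=(1.4571, -0.5317, -1.8540) x1=(1.9856, -0.3586, -1.3167) x2=(-0.8620, 0.6952, 0.4968) x3=(0.6681, 0.7715, -1.2768)
step 6: x0=(1.4639, -0.5349, -1.8573) x1=(2.0054, -0.3673, -1.2975) x2=(-0.8484, 0.7022, 0.5042) x3=(0.6737, 0.7838, -1.2642)
step 7: x0=(1.4708, -0.5382, -1.8605) x1=(2.0250, -0.3760, -1.2783) x2=(-0.8348, 0.7093, 0.5115) x3=(0.6794, 0.7960, -1.2516)
step 8: x0=(1.4778, -0.5414, -1.8635) x1=(2.0445, -0.3848, -1.2594) x2=(-0.8212, 0.7163, 0.5189) x3=(0.6850, 0.8083, -1.2389)
step 9: x0=(1.4852, -0.5445, -1.8663) x1=(2.0637, -0.3936, -1.2407) x2=(-0.8076, 0.7234, 0.5262) x3=(0.6906, 0.8206, -1.2263)
step 10: x0=(1.4928, -0.5475, -1.8687) x1=(2.0827, -0.4025, -1.2223) x2=(-0.7940, 0.7304, 0.5336) x3=(0.6963, 0.8328, -1.2137)
step 11: x0=(1.5006, -0.5504, -1.8709) x1=(2.1013, -0.4115, -1.2042) x2=(-0.7804, 0.7374, 0.5409) x3=(0.7019, 0.8451, -1.2011)
step 12: x0=(1.5087, -0.5533, -1.8727) x1=(2.1197, -0.4205, -1.1865) x2=(-0.7668, 0.7445, 0.5483) x3=(0.7076, 0.8573, -1.1884)
step 13: x0=(1.5170, -0.5562, -1.8743) x1=(2.1379, -0.4296, -1.1689) x2=(-0.7532, 0.7515, 0.5556) x3=(0.7132, 0.8696, -1.1758)
step 14: x0=(1.5255, -0.5590, -1.8757) x1=(2.1558, -0.4387, -1.1516) x2=(-0.7396, 0.7586, 0.5630) x3=(0.7189, 0.8818, -1.1632)
step 15: x0=(1.5342, -0.5617, -1.8769) x1=(2.1736, -0.4479, -1.1346) x2=(-0.7260, 0.7656, 0.5703) x3=(0.7246, 0.8941, -1.1506)
step 16: x0=(1.5431, -0.5644, -1.8778) x1=(2.1911, -0.4571, -1.1177) x2=(-0.7123, 0.7726, 0.5777) x3=(0.7302, 0.9063, -1.1380)
step 17: x0=(1.5522, -0.5671, -1.8786) x1=(2.2085, -0.4663, -1.1011) x2=(-0.6987, 0.7797, 0.5850) x3=(0.7359, 0.9185, -1.1253)
step 18: x0=(1.5613, -0.5698, -1.8792) x1=(2.2258, -0.4755, -1.0846) x2=(-0.6851, 0.7867, 0.5924) x3=(0.7415, 0.9308, -1.1127)
step 19: x0=(1.5707, -0.5724, -1.8796) x1=(2.2429, -0.4848, -1.0683) x2=(-0.6715, 0.7938, 0.5998) x3=(0.7472, 0.9430, -1.1001)
step 20: x0=(1.5801, -0.5750, -1.8799) x1=(2.2599, -0.4940, -1.0521) x2=(-0.6579, 0.8008, 0.6071) x3=(0.7529, 0.9552, -1.0875)
step 21: x0=(1.5896, -0.5776, -1.8800) x1=(2.2767, -0.5033, -1.0361) x2=(-0.6443, 0.8078, 0.6144) x3=(0.7585, 0.9675, -1.0749)
step 22: x0=(1.5993, -0.5802, -1.8801) x1=(2.2935, -0.5126, -1.0202) x2=(-0.6307, 0.8149, 0.6218) x3=(0.7642, 0.9797, -1.0623)
step 23: x0=(1.6090, -0.5828, -1.8800) x1=(2.3102, -0.5219, -1.0044) x2=(-0.6171, 0.8219, 0.6291) x3=(0.7699, 0.9919, -1.0496)
step 24: x0=(1.6188, -0.5854, -1.8798) x1=(2.3268, -0.5312, -0.9887) x2=(-0.6035, 0.8290, 0.6365) x3=(0.7755, 1.0041, -1.0370)
step 25: x0=(1.6286, -0.5879, -1.8795) x1=(2.3433, -0.5405, -0.9731) x2=(-0.5899, 0.8360, 0.6438) x3=(0.7812, 1.0164, -1.0244)
step 26: x0=(1.6386, -0.5905, -1.8792) x1=(2.3598, -0.5498, -0.9575) x2=(-0.5762, 0.8430, 0.6512) x3=(0.7869, 1.0286, -1.0118)
step 27: x0=(1.6486, -0.5930, -1.8787) x1=(2.3762, -0.5591, -0.9421) x2=(-0.5626, 0.8501, 0.6585) x3=(0.7926, 1.0408, -0.9992)
step 28: x0=(1.6586, -0.5956, -1.8782) x1=(2.3925, -0.5684, -0.9267) x2=(-0.5490, 0.8571, 0.6659) x3=(0.7982, 1.0530, -0.9865)
step 29: x0=(1.6687, -0.5981, -1.8777) x1=(2.4088, -0.5777, -0.9115) x2=(-0.5354, 0.8642, 0.6732) x3=(0.8039, 1.0652, -0.9739)
step 30: x0=(1.6788, -0.6007, -1.8770) x1=(2.4250, -0.5870, -0.8962) x2=(-0.5218, 0.8712, 0.6806) x3=(0.8096, 1.0774, -0.9613)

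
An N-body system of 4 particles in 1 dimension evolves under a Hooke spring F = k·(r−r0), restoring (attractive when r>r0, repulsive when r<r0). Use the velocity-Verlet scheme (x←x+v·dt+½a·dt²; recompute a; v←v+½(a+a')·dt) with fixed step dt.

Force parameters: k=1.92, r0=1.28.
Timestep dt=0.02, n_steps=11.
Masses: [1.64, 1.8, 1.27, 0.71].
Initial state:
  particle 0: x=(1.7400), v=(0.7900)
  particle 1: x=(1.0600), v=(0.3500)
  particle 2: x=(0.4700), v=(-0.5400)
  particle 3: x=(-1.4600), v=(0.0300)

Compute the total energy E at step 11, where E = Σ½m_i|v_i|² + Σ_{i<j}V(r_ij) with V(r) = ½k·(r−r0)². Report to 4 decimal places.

7.0294

step 0: x0=(1.7400) x1=(1.0600) x2=(0.4700) x3=(-1.4600)
step 1: x0=(1.7555) x1=(1.0668) x2=(0.4588) x3=(-1.4573)
step 2: x0=(1.7704) x1=(1.0730) x2=(0.4468) x3=(-1.4506)
step 3: x0=(1.7846) x1=(1.0788) x2=(0.4341) x3=(-1.4397)
step 4: x0=(1.7981) x1=(1.0840) x2=(0.4206) x3=(-1.4247)
step 5: x0=(1.8109) x1=(1.0888) x2=(0.4066) x3=(-1.4056)
step 6: x0=(1.8230) x1=(1.0930) x2=(0.3919) x3=(-1.3826)
step 7: x0=(1.8345) x1=(1.0968) x2=(0.3766) x3=(-1.3557)
step 8: x0=(1.8452) x1=(1.1000) x2=(0.3608) x3=(-1.3250)
step 9: x0=(1.8551) x1=(1.1028) x2=(0.3446) x3=(-1.2905)
step 10: x0=(1.8643) x1=(1.1051) x2=(0.3280) x3=(-1.2524)
step 11: x0=(1.8728) x1=(1.1070) x2=(0.3111) x3=(-1.2109)
step 0 velocities: v0=(0.7900) v1=(0.3500) v2=(-0.5400) v3=(0.0300)
step 0: KE=0.8075, PE=6.2234, E=7.0309
step 11 velocities: v0=(0.4062) v1=(0.0801) v2=(-0.8532) v3=(2.1609)
step 11: KE=2.2609, PE=4.7685, E=7.0294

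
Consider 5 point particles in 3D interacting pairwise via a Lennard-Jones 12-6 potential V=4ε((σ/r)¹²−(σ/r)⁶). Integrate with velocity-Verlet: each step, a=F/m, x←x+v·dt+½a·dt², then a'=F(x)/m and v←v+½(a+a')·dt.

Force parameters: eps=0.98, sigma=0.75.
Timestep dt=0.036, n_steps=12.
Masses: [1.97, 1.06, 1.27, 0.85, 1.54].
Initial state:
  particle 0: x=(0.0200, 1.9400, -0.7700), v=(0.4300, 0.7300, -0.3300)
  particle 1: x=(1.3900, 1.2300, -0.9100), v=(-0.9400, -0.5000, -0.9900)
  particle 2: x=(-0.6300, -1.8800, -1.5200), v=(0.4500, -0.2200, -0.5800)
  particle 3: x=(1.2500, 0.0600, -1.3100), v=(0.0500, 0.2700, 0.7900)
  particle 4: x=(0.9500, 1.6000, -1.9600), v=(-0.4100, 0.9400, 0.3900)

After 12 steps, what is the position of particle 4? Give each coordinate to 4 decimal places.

step 0: x0=(0.0200, 1.9400, -0.7700) x1=(1.3900, 1.2300, -0.9100) x2=(-0.6300, -1.8800, -1.5200) x3=(1.2500, 0.0600, -1.3100) x4=(0.9500, 1.6000, -1.9600)
step 1: x0=(0.0356, 1.9662, -0.7819) x1=(1.3558, 1.2118, -0.9464) x2=(-0.6138, -1.8879, -1.5409) x3=(1.2518, 0.0704, -1.2814) x4=(0.9354, 1.6337, -1.9455)
step 2: x0=(0.0514, 1.9924, -0.7940) x1=(1.3206, 1.1930, -0.9843) x2=(-0.5976, -1.8958, -1.5618) x3=(1.2538, 0.0824, -1.2524) x4=(0.9210, 1.6670, -1.9299)
step 3: x0=(0.0674, 2.0184, -0.8062) x1=(1.2846, 1.1735, -1.0242) x2=(-0.5814, -1.9037, -1.5826) x3=(1.2558, 0.0967, -1.2229) x4=(0.9069, 1.6997, -1.9131)
step 4: x0=(0.0837, 2.0442, -0.8187) x1=(1.2475, 1.1530, -1.0661) x2=(-0.5652, -1.9117, -1.6035) x3=(1.2579, 0.1136, -1.1930) x4=(0.8932, 1.7318, -1.8949)
step 5: x0=(0.1002, 2.0699, -0.8313) x1=(1.2094, 1.1314, -1.1101) x2=(-0.5490, -1.9196, -1.6244) x3=(1.2599, 0.1340, -1.1627) x4=(0.8799, 1.7630, -1.8750)
step 6: x0=(0.1172, 2.0954, -0.8443) x1=(1.1703, 1.1083, -1.1563) x2=(-0.5327, -1.9275, -1.6453) x3=(1.2617, 0.1586, -1.1323) x4=(0.8669, 1.7931, -1.8535)
step 7: x0=(0.1344, 2.1207, -0.8576) x1=(1.1305, 1.0837, -1.2043) x2=(-0.5165, -1.9354, -1.6661) x3=(1.2630, 0.1880, -1.1020) x4=(0.8542, 1.8219, -1.8301)
step 8: x0=(0.1521, 2.1457, -0.8714) x1=(1.0901, 1.0581, -1.2539) x2=(-0.5003, -1.9432, -1.6870) x3=(1.2635, 0.2220, -1.0722) x4=(0.8418, 1.8492, -1.8048)
step 9: x0=(0.1704, 2.1704, -0.8857) x1=(1.0493, 1.0328, -1.3047) x2=(-0.4841, -1.9511, -1.7079) x3=(1.2634, 0.2592, -1.0432) x4=(0.8294, 1.8748, -1.7775)
step 10: x0=(0.1892, 2.1948, -0.9008) x1=(1.0075, 1.0104, -1.3569) x2=(-0.4679, -1.9590, -1.7288) x3=(1.2632, 0.2968, -1.0143) x4=(0.8169, 1.8987, -1.7482)
step 11: x0=(0.2087, 2.2187, -0.9169) x1=(0.9645, 0.9925, -1.4110) x2=(-0.4516, -1.9669, -1.7496) x3=(1.2635, 0.3331, -0.9847) x4=(0.8040, 1.9208, -1.7167)
step 12: x0=(0.2292, 2.2421, -0.9341) x1=(0.9208, 0.9782, -1.4662) x2=(-0.4354, -1.9748, -1.7705) x3=(1.2638, 0.3693, -0.9550) x4=(0.7904, 1.9412, -1.6831)

(0.7904, 1.9412, -1.6831)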